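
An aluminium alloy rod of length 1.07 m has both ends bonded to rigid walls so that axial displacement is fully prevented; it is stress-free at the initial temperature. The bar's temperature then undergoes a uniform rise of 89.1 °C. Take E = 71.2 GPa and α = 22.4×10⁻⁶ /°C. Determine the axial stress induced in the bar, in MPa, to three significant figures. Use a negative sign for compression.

Free thermal expansion αLΔT = 22.4e-6 · 1070 · 89.1 = 2.136 mm.
The walls impose strain ε = −(2.136)/1070 = -1.9958e-03; σ = Eε = 71200 · -1.9958e-03 = -142.1 MPa.

-142 MPa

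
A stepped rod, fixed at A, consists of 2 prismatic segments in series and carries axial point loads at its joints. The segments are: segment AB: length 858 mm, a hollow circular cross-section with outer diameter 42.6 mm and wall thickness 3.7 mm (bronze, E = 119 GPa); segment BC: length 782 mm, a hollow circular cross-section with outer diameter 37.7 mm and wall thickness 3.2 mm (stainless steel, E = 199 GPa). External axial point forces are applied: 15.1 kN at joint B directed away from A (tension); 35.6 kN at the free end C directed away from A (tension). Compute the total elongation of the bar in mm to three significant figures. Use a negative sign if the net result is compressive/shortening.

Internal axial forces (sectioning from the free end, tension +): N_BC = 35.6 kN, N_AB = 50.7 kN.
A_AB = 452.2 mm².
A_BC = 346.8 mm².
δ_AB = 50700·858/(452.2·119000) = 0.8084 mm
δ_BC = 35600·782/(346.8·199000) = 0.4034 mm
δ = Σδ_i = 1.212 mm.

1.21 mm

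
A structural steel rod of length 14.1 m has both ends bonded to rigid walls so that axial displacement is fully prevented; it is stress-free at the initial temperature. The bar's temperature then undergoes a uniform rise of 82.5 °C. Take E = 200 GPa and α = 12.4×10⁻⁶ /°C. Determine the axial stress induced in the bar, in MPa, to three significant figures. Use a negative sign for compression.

-205 MPa

Free thermal expansion αLΔT = 12.4e-6 · 14100 · 82.5 = 14.42 mm.
The walls impose strain ε = −(14.42)/14100 = -1.0230e-03; σ = Eε = 200000 · -1.0230e-03 = -204.6 MPa.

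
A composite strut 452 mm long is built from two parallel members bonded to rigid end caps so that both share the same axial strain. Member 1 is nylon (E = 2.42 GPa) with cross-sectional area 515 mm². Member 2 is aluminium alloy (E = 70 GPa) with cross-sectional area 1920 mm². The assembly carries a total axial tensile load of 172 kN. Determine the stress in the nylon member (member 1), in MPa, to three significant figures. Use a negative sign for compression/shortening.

3.07 MPa

Equal strain + equilibrium ⇒ each member carries load in proportion to AE: A₁E₁ = 1246000 N, A₂E₂ = 134400000 N, ΣAE = 135600000 N.
σ₁ = P·E₁/ΣAE = 172000·2420/135600000 = 3.069 MPa.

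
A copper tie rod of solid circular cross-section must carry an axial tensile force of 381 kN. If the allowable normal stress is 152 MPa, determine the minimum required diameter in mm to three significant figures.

56.5 mm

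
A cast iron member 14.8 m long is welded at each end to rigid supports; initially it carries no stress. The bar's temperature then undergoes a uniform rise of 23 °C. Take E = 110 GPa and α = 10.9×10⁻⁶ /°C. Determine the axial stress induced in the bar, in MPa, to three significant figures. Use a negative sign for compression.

-27.6 MPa

Free thermal expansion αLΔT = 10.9e-6 · 14800 · 23 = 3.71 mm.
The walls impose strain ε = −(3.71)/14800 = -2.5070e-04; σ = Eε = 110000 · -2.5070e-04 = -27.58 MPa.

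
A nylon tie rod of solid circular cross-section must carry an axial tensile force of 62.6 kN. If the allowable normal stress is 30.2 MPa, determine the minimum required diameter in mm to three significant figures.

Required area A ≥ P/σ_allow = 62600/30.2 = 2073 mm².
For a solid circular section, d ≥ √(4A/π) = 51.37 mm.

51.4 mm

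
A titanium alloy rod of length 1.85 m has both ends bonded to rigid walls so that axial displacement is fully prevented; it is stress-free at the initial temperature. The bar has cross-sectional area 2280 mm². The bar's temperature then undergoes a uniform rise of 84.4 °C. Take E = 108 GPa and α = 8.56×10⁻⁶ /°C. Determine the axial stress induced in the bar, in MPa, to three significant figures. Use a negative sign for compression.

-78.0 MPa

Free thermal expansion αLΔT = 8.56e-6 · 1850 · 84.4 = 1.337 mm.
The walls impose strain ε = −(1.337)/1850 = -7.2246e-04; σ = Eε = 108000 · -7.2246e-04 = -78.03 MPa.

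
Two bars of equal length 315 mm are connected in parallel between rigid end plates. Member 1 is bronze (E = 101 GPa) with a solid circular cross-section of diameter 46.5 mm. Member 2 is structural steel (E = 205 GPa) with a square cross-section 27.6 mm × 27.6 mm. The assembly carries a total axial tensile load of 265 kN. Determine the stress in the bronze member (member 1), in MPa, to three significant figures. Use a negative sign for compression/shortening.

81.7 MPa

A_1 = 1698 mm².
A_2 = 761.8 mm².
Equal strain + equilibrium ⇒ each member carries load in proportion to AE: A₁E₁ = 171500000 N, A₂E₂ = 156200000 N, ΣAE = 327700000 N.
σ₁ = P·E₁/ΣAE = 265000·101000/327700000 = 81.68 MPa.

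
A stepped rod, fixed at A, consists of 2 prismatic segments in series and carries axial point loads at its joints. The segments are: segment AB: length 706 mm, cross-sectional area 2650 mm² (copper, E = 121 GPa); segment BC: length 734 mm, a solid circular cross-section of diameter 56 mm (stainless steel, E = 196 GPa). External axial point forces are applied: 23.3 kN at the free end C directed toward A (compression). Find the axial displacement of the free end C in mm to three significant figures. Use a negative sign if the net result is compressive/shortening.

Internal axial forces (sectioning from the free end, tension +): N_BC = -23.3 kN, N_AB = -23.3 kN.
A_BC = 2463 mm².
δ_AB = -23300·706/(2650·121000) = -0.0513 mm
δ_BC = -23300·734/(2463·196000) = -0.03543 mm
δ = Σδ_i = -0.08673 mm.

-0.0867 mm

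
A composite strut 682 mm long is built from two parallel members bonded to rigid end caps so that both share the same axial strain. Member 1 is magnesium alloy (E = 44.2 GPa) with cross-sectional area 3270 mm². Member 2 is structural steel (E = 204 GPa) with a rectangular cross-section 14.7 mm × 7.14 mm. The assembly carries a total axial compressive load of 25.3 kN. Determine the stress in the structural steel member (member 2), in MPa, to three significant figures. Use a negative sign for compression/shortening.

-31.1 MPa

A_2 = 105 mm².
Equal strain + equilibrium ⇒ each member carries load in proportion to AE: A₁E₁ = 144500000 N, A₂E₂ = 21410000 N, ΣAE = 165900000 N.
σ₂ = P·E₂/ΣAE = -25300·204000/165900000 = -31.1 MPa.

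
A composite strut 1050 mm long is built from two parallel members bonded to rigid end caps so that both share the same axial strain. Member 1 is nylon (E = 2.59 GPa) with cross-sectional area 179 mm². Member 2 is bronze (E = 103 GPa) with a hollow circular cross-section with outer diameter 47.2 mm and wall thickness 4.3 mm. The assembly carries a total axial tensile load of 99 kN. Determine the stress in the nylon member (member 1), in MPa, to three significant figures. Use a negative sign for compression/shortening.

4.26 MPa

A_2 = 579.5 mm².
Equal strain + equilibrium ⇒ each member carries load in proportion to AE: A₁E₁ = 463600 N, A₂E₂ = 59690000 N, ΣAE = 60160000 N.
σ₁ = P·E₁/ΣAE = 99000·2590/60160000 = 4.262 MPa.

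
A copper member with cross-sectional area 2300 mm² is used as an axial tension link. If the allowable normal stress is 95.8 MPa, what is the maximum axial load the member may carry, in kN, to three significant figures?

220 kN

P_max = σ_allow · A = 95.8 · 2300 = 220300 N = 220.3 kN.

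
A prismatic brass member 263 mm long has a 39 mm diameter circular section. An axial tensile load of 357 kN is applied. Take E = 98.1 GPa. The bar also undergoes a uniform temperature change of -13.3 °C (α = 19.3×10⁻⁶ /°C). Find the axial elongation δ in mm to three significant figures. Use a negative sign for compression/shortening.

0.734 mm

A = 1195 mm².
δ_mech = NL/(AE) = 357000·263/(1195·98100) = 0.8012 mm.
δ_thermal = αLΔT = 19.3e-6·263·-13.3 = -0.06751 mm.
δ = δ_mech + δ_thermal = 0.7337 mm.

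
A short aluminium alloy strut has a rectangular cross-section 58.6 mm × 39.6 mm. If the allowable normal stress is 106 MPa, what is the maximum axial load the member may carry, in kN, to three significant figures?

A = 2321 mm².
P_max = σ_allow · A = 106 · 2321 = 246000 N = 246 kN.

246 kN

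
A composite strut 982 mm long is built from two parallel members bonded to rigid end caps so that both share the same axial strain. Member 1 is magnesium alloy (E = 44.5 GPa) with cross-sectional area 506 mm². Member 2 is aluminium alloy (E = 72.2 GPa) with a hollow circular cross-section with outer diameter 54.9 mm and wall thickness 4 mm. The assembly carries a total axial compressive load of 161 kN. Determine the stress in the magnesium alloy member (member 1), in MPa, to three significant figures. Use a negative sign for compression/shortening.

A_2 = 639.6 mm².
Equal strain + equilibrium ⇒ each member carries load in proportion to AE: A₁E₁ = 22520000 N, A₂E₂ = 46180000 N, ΣAE = 68700000 N.
σ₁ = P·E₁/ΣAE = -161000·44500/68700000 = -104.3 MPa.

-104 MPa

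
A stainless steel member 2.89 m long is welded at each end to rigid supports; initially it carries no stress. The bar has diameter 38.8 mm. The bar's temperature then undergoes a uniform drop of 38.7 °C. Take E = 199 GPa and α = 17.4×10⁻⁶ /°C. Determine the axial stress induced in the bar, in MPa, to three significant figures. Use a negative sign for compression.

134 MPa

Free thermal expansion αLΔT = 17.4e-6 · 2890 · -38.7 = -1.946 mm.
The walls impose strain ε = −(-1.946)/2890 = 6.7338e-04; σ = Eε = 199000 · 6.7338e-04 = 134 MPa.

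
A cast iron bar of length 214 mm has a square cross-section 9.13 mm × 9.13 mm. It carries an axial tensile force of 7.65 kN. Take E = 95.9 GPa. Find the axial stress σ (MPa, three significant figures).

A = 83.36 mm².
σ = N/A = 7650/83.36 = 91.77 MPa.

91.8 MPa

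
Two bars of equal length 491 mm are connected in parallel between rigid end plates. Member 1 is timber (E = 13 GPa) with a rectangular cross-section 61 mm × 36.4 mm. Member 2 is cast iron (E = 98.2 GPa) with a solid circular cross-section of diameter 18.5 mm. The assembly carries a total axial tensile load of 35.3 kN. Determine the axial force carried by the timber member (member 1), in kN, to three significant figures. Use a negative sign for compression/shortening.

18.4 kN

A_1 = 2220 mm².
A_2 = 268.8 mm².
Equal strain + equilibrium ⇒ each member carries load in proportion to AE: A₁E₁ = 28870000 N, A₂E₂ = 26400000 N, ΣAE = 55260000 N.
F₁ = P·A₁E₁/ΣAE = 35300·28870000/55260000 = 18440 N.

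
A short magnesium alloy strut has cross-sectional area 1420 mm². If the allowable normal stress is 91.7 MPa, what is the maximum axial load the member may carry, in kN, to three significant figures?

130 kN

P_max = σ_allow · A = 91.7 · 1420 = 130200 N = 130.2 kN.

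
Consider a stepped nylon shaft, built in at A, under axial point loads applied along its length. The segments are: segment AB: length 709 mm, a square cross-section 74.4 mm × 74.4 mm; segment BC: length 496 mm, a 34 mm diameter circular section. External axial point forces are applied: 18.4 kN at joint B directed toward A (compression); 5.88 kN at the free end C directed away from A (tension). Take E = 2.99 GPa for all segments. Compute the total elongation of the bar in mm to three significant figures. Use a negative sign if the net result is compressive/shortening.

Internal axial forces (sectioning from the free end, tension +): N_BC = 5.88 kN, N_AB = -12.52 kN.
A_AB = 5535 mm².
A_BC = 907.9 mm².
δ_AB = -12520·709/(5535·2990) = -0.5363 mm
δ_BC = 5880·496/(907.9·2990) = 1.074 mm
δ = Σδ_i = 0.538 mm.

0.538 mm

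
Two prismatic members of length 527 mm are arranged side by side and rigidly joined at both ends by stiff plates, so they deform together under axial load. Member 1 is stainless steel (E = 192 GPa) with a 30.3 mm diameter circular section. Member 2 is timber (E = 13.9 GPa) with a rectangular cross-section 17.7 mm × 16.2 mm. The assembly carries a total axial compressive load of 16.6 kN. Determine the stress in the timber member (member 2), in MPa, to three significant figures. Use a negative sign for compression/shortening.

A_1 = 721.1 mm².
A_2 = 286.7 mm².
Equal strain + equilibrium ⇒ each member carries load in proportion to AE: A₁E₁ = 138400000 N, A₂E₂ = 3986000 N, ΣAE = 142400000 N.
σ₂ = P·E₂/ΣAE = -16600·13900/142400000 = -1.62 MPa.

-1.62 MPa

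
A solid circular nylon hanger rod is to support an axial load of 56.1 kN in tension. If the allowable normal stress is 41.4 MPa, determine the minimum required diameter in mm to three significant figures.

41.5 mm

Required area A ≥ P/σ_allow = 56100/41.4 = 1355 mm².
For a solid circular section, d ≥ √(4A/π) = 41.54 mm.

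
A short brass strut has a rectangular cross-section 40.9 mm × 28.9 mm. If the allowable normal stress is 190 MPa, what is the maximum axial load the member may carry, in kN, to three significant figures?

A = 1182 mm².
P_max = σ_allow · A = 190 · 1182 = 224600 N = 224.6 kN.

225 kN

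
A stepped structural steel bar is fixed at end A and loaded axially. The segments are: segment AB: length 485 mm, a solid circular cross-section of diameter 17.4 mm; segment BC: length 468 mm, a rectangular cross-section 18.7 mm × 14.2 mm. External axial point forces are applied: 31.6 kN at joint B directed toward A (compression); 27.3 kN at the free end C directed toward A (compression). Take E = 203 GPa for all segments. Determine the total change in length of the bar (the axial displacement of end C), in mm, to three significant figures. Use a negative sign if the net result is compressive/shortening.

Internal axial forces (sectioning from the free end, tension +): N_BC = -27.3 kN, N_AB = -58.9 kN.
A_AB = 237.8 mm².
A_BC = 265.5 mm².
δ_AB = -58900·485/(237.8·203000) = -0.5918 mm
δ_BC = -27300·468/(265.5·203000) = -0.237 mm
δ = Σδ_i = -0.8288 mm.

-0.829 mm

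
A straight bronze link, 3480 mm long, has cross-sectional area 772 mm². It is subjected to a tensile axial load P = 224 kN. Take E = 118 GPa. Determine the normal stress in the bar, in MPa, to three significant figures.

290 MPa

σ = N/A = 224000/772 = 290.2 MPa.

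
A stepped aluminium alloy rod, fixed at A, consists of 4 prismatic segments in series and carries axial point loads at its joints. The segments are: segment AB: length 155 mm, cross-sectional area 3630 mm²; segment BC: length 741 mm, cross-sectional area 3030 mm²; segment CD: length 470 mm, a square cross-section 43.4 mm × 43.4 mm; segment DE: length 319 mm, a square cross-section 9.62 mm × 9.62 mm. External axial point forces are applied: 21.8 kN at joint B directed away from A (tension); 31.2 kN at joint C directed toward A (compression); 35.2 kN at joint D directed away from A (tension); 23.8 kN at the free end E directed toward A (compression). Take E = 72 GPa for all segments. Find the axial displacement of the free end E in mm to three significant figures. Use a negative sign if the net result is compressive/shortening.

Internal axial forces (sectioning from the free end, tension +): N_DE = -23.8 kN, N_CD = 11.4 kN, N_BC = -19.8 kN, N_AB = 2 kN.
A_CD = 1884 mm².
A_DE = 92.54 mm².
δ_AB = 2000·155/(3630·72000) = 0.001186 mm
δ_BC = -19800·741/(3030·72000) = -0.06725 mm
δ_CD = 11400·470/(1884·72000) = 0.03951 mm
δ_DE = -23800·319/(92.54·72000) = -1.139 mm
δ = Σδ_i = -1.166 mm.

-1.17 mm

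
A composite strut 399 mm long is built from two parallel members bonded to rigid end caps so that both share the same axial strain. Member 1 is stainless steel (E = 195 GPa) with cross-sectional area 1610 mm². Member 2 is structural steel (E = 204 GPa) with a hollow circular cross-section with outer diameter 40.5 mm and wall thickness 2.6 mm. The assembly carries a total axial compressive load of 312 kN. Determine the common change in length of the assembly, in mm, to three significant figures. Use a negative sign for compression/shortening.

A_2 = 309.6 mm².
Equal strain + equilibrium ⇒ each member carries load in proportion to AE: A₁E₁ = 314000000 N, A₂E₂ = 63150000 N, ΣAE = 377100000 N.
δ = PL/ΣAE = -312000·399/377100000 = -0.3301 mm.

-0.330 mm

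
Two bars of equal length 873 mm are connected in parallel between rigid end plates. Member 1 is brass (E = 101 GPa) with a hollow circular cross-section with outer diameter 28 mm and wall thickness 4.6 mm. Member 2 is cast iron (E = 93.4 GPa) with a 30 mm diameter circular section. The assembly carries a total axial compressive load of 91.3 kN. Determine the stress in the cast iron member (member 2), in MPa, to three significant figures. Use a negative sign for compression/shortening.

-85.1 MPa

A_1 = 338.2 mm².
A_2 = 706.9 mm².
Equal strain + equilibrium ⇒ each member carries load in proportion to AE: A₁E₁ = 34150000 N, A₂E₂ = 66020000 N, ΣAE = 100200000 N.
σ₂ = P·E₂/ΣAE = -91300·93400/100200000 = -85.13 MPa.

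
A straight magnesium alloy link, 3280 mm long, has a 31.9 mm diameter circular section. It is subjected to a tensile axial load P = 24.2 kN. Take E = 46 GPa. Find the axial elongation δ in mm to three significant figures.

A = 799.2 mm².
δ_mech = NL/(AE) = 24200·3280/(799.2·46000) = 2.159 mm.

2.16 mm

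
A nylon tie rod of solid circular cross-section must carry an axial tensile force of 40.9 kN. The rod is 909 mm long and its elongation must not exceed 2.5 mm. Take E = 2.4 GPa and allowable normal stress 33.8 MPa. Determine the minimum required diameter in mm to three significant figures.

Required area A ≥ P/σ_allow = 40900/33.8 = 1210 mm².
For a solid circular section, d ≥ √(4A/π) = 39.25 mm.
Elongation limit: A ≥ PL/(Eδ_allow) = 40900·909/(2400·2.5) = 6196 mm² ⇒ d ≥ 88.82 mm.
The elongation limit governs.

88.8 mm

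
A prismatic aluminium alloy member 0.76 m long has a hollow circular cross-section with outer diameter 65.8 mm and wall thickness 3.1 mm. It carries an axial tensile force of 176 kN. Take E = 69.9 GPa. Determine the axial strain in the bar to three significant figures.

0.00412

A = 610.6 mm².
σ = N/A = 288.2 MPa; ε = σ/E = 288.2/69900 = 4.123e-03.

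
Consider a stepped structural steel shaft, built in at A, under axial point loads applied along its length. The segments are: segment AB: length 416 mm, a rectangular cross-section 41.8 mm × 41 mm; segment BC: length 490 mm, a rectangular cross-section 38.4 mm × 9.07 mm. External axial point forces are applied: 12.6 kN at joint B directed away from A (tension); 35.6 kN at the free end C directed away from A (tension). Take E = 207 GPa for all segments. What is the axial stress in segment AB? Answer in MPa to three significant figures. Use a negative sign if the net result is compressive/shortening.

Internal axial forces (sectioning from the free end, tension +): N_BC = 35.6 kN, N_AB = 48.2 kN.
A_AB = 1714 mm².
σ_AB = N_AB/A_AB = 48200/1714 = 28.12 MPa.

28.1 MPa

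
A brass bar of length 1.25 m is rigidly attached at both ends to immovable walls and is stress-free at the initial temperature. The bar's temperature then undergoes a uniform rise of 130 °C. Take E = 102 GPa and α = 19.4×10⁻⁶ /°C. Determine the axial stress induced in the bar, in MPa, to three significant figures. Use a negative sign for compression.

Free thermal expansion αLΔT = 19.4e-6 · 1250 · 130 = 3.152 mm.
The walls impose strain ε = −(3.152)/1250 = -2.5220e-03; σ = Eε = 102000 · -2.5220e-03 = -257.2 MPa.

-257 MPa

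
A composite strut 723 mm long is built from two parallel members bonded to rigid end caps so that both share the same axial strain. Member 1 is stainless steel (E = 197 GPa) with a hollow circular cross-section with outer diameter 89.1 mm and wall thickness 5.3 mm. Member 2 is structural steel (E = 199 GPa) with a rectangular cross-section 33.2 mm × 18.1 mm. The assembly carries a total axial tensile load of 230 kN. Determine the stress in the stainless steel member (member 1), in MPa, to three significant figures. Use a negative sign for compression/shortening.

115 MPa

A_1 = 1395 mm².
A_2 = 600.9 mm².
Equal strain + equilibrium ⇒ each member carries load in proportion to AE: A₁E₁ = 274900000 N, A₂E₂ = 119600000 N, ΣAE = 394500000 N.
σ₁ = P·E₁/ΣAE = 230000·197000/394500000 = 114.9 MPa.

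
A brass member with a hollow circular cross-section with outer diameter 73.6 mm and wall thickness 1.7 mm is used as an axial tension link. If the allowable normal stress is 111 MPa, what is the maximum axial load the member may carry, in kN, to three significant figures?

42.6 kN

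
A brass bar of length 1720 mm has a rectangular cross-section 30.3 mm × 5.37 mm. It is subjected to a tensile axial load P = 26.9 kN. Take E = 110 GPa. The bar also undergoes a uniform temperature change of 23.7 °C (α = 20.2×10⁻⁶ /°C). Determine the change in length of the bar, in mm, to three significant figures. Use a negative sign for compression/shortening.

3.41 mm

A = 162.7 mm².
δ_mech = NL/(AE) = 26900·1720/(162.7·110000) = 2.585 mm.
δ_thermal = αLΔT = 20.2e-6·1720·23.7 = 0.8234 mm.
δ = δ_mech + δ_thermal = 3.408 mm.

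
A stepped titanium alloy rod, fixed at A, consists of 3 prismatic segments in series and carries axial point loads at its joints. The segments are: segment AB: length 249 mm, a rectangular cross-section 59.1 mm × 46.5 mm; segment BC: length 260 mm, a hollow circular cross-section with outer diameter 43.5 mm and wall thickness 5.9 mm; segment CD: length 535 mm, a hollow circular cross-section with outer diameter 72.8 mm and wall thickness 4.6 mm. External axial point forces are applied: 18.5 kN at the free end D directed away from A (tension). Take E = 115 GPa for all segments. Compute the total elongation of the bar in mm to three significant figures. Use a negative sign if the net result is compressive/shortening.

0.162 mm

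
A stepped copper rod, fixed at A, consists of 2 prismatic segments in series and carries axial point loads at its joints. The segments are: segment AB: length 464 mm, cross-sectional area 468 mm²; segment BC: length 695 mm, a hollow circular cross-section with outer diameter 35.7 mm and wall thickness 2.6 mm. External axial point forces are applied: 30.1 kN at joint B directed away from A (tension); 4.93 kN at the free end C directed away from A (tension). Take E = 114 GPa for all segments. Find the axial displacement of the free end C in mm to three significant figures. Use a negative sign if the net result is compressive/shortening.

Internal axial forces (sectioning from the free end, tension +): N_BC = 4.93 kN, N_AB = 35.03 kN.
A_BC = 270.4 mm².
δ_AB = 35030·464/(468·114000) = 0.3047 mm
δ_BC = 4930·695/(270.4·114000) = 0.1112 mm
δ = Σδ_i = 0.4158 mm.

0.416 mm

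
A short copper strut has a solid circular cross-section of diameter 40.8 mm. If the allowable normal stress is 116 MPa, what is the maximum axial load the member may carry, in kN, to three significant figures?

A = 1307 mm².
P_max = σ_allow · A = 116 · 1307 = 151700 N = 151.7 kN.

152 kN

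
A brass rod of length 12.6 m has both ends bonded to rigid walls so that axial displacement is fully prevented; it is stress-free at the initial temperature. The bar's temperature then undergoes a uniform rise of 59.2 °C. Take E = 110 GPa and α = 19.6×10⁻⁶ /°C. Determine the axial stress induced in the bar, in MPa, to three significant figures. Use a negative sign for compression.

-128 MPa

Free thermal expansion αLΔT = 19.6e-6 · 12600 · 59.2 = 14.62 mm.
The walls impose strain ε = −(14.62)/12600 = -1.1603e-03; σ = Eε = 110000 · -1.1603e-03 = -127.6 MPa.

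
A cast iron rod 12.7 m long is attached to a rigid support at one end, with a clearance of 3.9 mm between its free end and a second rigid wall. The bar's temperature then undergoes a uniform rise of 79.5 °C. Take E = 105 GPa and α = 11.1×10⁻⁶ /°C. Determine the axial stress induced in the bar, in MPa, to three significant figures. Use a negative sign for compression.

-60.4 MPa

Free thermal expansion αLΔT = 11.1e-6 · 12700 · 79.5 = 11.21 mm.
The walls engage after the gap closes; constrained expansion = 11.21 − 3.9 = 7.307 mm.
The walls impose strain ε = −(7.307)/12700 = -5.7536e-04; σ = Eε = 105000 · -5.7536e-04 = -60.41 MPa.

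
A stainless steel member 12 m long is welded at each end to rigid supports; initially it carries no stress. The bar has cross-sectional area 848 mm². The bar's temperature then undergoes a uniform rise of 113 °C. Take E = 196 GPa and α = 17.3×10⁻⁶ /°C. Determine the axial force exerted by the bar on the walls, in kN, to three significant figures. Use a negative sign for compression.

-325 kN

Free thermal expansion αLΔT = 17.3e-6 · 12000 · 113 = 23.46 mm.
The walls impose strain ε = −(23.46)/12000 = -1.9549e-03; σ = Eε = 196000 · -1.9549e-03 = -383.2 MPa.
Wall reaction R = σ·A = -383.2·848 = -324900 N = -324.9 kN.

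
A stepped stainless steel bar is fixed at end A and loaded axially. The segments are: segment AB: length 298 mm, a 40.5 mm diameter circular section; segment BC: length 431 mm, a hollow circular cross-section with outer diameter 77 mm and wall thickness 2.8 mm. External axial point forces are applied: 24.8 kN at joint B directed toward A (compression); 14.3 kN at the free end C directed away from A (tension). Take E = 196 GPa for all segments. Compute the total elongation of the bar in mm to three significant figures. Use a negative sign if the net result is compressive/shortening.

Internal axial forces (sectioning from the free end, tension +): N_BC = 14.3 kN, N_AB = -10.5 kN.
A_AB = 1288 mm².
A_BC = 652.7 mm².
δ_AB = -10500·298/(1288·196000) = -0.01239 mm
δ_BC = 14300·431/(652.7·196000) = 0.04818 mm
δ = Σδ_i = 0.03579 mm.

0.0358 mm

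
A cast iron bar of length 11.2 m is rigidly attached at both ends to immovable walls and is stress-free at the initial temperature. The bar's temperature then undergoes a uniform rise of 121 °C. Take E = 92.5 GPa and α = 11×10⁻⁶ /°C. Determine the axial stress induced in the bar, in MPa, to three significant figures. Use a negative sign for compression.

Free thermal expansion αLΔT = 11e-6 · 11200 · 121 = 14.91 mm.
The walls impose strain ε = −(14.91)/11200 = -1.3310e-03; σ = Eε = 92500 · -1.3310e-03 = -123.1 MPa.

-123 MPa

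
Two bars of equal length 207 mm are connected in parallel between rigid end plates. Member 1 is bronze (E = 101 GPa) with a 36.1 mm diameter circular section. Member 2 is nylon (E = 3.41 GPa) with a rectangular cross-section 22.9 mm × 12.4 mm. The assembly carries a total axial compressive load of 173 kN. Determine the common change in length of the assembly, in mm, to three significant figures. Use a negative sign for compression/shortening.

A_1 = 1024 mm².
A_2 = 284 mm².
Equal strain + equilibrium ⇒ each member carries load in proportion to AE: A₁E₁ = 103400000 N, A₂E₂ = 968300 N, ΣAE = 104300000 N.
δ = PL/ΣAE = -173000·207/104300000 = -0.3432 mm.

-0.343 mm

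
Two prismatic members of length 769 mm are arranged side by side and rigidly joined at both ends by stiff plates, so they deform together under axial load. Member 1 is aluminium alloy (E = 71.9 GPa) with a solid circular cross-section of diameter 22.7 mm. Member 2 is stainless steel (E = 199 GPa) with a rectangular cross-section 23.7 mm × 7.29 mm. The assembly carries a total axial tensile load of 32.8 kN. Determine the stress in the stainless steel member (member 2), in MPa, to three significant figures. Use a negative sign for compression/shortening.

103 MPa

A_1 = 404.7 mm².
A_2 = 172.8 mm².
Equal strain + equilibrium ⇒ each member carries load in proportion to AE: A₁E₁ = 29100000 N, A₂E₂ = 34380000 N, ΣAE = 63480000 N.
σ₂ = P·E₂/ΣAE = 32800·199000/63480000 = 102.8 MPa.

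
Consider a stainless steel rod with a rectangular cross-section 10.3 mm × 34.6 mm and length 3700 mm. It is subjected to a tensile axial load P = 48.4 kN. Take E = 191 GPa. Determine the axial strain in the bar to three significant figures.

7.11e-04

A = 356.4 mm².
σ = N/A = 135.8 MPa; ε = σ/E = 135.8/191000 = 7.110e-04.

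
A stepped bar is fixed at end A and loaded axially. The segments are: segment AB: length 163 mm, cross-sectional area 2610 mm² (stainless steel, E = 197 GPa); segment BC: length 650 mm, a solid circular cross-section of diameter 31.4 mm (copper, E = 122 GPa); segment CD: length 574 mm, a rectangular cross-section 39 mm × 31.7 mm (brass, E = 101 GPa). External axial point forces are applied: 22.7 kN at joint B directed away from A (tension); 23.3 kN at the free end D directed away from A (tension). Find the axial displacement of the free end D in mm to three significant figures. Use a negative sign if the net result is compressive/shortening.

Internal axial forces (sectioning from the free end, tension +): N_CD = 23.3 kN, N_BC = 23.3 kN, N_AB = 46 kN.
A_BC = 774.4 mm².
A_CD = 1236 mm².
δ_AB = 46000·163/(2610·197000) = 0.01458 mm
δ_BC = 23300·650/(774.4·122000) = 0.1603 mm
δ_CD = 23300·574/(1236·101000) = 0.1071 mm
δ = Σδ_i = 0.282 mm.

0.282 mm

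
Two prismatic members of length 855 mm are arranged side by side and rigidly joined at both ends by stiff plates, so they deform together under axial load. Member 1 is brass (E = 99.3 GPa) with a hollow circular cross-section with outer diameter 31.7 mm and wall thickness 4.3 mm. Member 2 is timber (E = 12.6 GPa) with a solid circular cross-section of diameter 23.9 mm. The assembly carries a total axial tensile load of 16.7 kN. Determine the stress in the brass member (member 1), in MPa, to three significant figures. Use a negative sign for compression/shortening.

A_1 = 370.1 mm².
A_2 = 448.6 mm².
Equal strain + equilibrium ⇒ each member carries load in proportion to AE: A₁E₁ = 36760000 N, A₂E₂ = 5653000 N, ΣAE = 42410000 N.
σ₁ = P·E₁/ΣAE = 16700·99300/42410000 = 39.1 MPa.

39.1 MPa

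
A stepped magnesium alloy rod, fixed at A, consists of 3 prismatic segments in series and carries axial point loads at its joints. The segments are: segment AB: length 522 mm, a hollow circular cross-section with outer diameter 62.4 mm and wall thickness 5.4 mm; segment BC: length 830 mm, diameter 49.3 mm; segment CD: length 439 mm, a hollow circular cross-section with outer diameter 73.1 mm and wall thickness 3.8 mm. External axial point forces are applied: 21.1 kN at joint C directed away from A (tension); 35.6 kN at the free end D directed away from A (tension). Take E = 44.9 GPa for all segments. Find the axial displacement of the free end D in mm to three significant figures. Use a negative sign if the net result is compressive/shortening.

1.65 mm

Internal axial forces (sectioning from the free end, tension +): N_CD = 35.6 kN, N_BC = 56.7 kN, N_AB = 56.7 kN.
A_AB = 967 mm².
A_BC = 1909 mm².
A_CD = 827.3 mm².
δ_AB = 56700·522/(967·44900) = 0.6817 mm
δ_BC = 56700·830/(1909·44900) = 0.5491 mm
δ_CD = 35600·439/(827.3·44900) = 0.4207 mm
δ = Σδ_i = 1.651 mm.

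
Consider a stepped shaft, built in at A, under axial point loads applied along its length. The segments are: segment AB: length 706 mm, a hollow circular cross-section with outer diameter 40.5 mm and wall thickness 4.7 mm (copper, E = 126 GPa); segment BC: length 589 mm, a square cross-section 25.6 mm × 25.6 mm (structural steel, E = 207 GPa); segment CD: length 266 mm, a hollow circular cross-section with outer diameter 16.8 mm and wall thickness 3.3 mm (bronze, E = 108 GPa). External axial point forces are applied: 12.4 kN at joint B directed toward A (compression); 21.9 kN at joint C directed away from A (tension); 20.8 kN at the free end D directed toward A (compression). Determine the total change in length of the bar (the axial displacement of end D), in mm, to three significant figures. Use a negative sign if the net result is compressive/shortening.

-0.481 mm

Internal axial forces (sectioning from the free end, tension +): N_CD = -20.8 kN, N_BC = 1.1 kN, N_AB = -11.3 kN.
A_AB = 528.6 mm².
A_BC = 655.4 mm².
A_CD = 140 mm².
δ_AB = -11300·706/(528.6·126000) = -0.1198 mm
δ_BC = 1100·589/(655.4·207000) = 0.004776 mm
δ_CD = -20800·266/(140·108000) = -0.366 mm
δ = Σδ_i = -0.481 mm.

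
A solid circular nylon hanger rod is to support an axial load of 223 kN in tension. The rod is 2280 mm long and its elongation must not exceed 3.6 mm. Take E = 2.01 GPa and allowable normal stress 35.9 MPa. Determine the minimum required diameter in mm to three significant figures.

Required area A ≥ P/σ_allow = 223000/35.9 = 6212 mm².
For a solid circular section, d ≥ √(4A/π) = 88.93 mm.
Elongation limit: A ≥ PL/(Eδ_allow) = 223000·2280/(2010·3.6) = 70270 mm² ⇒ d ≥ 299.1 mm.
The elongation limit governs.

299 mm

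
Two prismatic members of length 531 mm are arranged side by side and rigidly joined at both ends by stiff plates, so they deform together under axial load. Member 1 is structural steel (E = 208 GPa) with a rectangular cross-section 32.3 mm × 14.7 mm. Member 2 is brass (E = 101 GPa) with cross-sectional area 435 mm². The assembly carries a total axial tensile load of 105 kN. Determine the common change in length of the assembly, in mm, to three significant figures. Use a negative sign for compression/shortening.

A_1 = 474.8 mm².
Equal strain + equilibrium ⇒ each member carries load in proportion to AE: A₁E₁ = 98760000 N, A₂E₂ = 43940000 N, ΣAE = 142700000 N.
δ = PL/ΣAE = 105000·531/142700000 = 0.3907 mm.

0.391 mm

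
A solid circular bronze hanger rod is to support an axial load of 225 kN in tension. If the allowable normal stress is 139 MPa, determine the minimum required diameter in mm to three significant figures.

Required area A ≥ P/σ_allow = 225000/139 = 1619 mm².
For a solid circular section, d ≥ √(4A/π) = 45.4 mm.

45.4 mm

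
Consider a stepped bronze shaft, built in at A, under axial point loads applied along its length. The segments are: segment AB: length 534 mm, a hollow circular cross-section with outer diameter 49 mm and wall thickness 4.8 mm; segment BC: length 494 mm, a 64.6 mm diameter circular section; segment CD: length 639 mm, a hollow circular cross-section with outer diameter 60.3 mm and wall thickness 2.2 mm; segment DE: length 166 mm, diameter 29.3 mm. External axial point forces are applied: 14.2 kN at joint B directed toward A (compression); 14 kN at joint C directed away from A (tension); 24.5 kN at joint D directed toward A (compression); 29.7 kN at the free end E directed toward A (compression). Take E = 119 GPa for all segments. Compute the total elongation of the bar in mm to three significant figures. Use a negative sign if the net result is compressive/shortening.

-1.20 mm

Internal axial forces (sectioning from the free end, tension +): N_DE = -29.7 kN, N_CD = -54.2 kN, N_BC = -40.2 kN, N_AB = -54.4 kN.
A_AB = 666.5 mm².
A_BC = 3278 mm².
A_CD = 401.6 mm².
A_DE = 674.3 mm².
δ_AB = -54400·534/(666.5·119000) = -0.3663 mm
δ_BC = -40200·494/(3278·119000) = -0.05092 mm
δ_CD = -54200·639/(401.6·119000) = -0.7248 mm
δ_DE = -29700·166/(674.3·119000) = -0.06145 mm
δ = Σδ_i = -1.203 mm.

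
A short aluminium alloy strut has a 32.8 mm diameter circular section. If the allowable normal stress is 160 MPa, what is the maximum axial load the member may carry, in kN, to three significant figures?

A = 845 mm².
P_max = σ_allow · A = 160 · 845 = 135200 N = 135.2 kN.

135 kN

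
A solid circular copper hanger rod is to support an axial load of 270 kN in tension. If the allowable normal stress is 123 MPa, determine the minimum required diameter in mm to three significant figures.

52.9 mm

Required area A ≥ P/σ_allow = 270000/123 = 2195 mm².
For a solid circular section, d ≥ √(4A/π) = 52.87 mm.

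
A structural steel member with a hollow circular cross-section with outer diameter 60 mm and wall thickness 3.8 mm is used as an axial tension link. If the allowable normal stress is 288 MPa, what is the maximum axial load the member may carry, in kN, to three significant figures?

193 kN

A = 670.9 mm².
P_max = σ_allow · A = 288 · 670.9 = 193200 N = 193.2 kN.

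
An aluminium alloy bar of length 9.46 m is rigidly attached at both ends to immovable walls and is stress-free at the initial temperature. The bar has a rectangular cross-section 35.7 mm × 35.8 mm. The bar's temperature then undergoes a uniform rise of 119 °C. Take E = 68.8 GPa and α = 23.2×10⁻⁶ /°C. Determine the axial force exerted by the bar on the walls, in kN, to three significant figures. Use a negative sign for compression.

-243 kN

Free thermal expansion αLΔT = 23.2e-6 · 9460 · 119 = 26.12 mm.
The walls impose strain ε = −(26.12)/9460 = -2.7608e-03; σ = Eε = 68800 · -2.7608e-03 = -189.9 MPa.
Wall reaction R = σ·A = -189.9·1278 = -242800 N = -242.8 kN.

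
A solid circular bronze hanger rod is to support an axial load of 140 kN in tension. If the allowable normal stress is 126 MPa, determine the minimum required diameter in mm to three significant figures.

37.6 mm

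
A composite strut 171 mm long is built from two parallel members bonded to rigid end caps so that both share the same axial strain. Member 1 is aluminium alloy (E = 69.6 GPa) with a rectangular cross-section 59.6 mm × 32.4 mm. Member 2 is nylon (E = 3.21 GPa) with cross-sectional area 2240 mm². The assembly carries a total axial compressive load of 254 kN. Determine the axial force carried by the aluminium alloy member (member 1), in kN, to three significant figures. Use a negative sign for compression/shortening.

A_1 = 1931 mm².
Equal strain + equilibrium ⇒ each member carries load in proportion to AE: A₁E₁ = 134400000 N, A₂E₂ = 7190000 N, ΣAE = 141600000 N.
F₁ = P·A₁E₁/ΣAE = -254000·134400000/141600000 = -241100 N.

-241 kN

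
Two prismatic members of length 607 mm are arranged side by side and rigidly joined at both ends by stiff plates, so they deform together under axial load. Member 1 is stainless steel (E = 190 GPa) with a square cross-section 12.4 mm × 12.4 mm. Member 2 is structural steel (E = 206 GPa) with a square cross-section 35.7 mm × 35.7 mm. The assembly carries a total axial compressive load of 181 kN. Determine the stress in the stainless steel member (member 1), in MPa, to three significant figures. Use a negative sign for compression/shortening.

A_1 = 153.8 mm².
A_2 = 1274 mm².
Equal strain + equilibrium ⇒ each member carries load in proportion to AE: A₁E₁ = 29210000 N, A₂E₂ = 262500000 N, ΣAE = 291800000 N.
σ₁ = P·E₁/ΣAE = -181000·190000/291800000 = -117.9 MPa.

-118 MPa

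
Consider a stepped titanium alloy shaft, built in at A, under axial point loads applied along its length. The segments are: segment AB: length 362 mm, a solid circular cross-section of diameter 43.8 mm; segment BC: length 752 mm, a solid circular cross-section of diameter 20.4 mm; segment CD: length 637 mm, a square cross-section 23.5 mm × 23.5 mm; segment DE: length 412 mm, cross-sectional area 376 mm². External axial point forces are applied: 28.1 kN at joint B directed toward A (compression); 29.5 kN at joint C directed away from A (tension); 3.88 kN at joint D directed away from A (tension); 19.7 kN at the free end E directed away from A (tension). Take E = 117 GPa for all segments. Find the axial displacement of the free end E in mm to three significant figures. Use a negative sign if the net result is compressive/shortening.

Internal axial forces (sectioning from the free end, tension +): N_DE = 19.7 kN, N_CD = 23.58 kN, N_BC = 53.08 kN, N_AB = 24.98 kN.
A_AB = 1507 mm².
A_BC = 326.9 mm².
A_CD = 552.2 mm².
δ_AB = 24980·362/(1507·117000) = 0.0513 mm
δ_BC = 53080·752/(326.9·117000) = 1.044 mm
δ_CD = 23580·637/(552.2·117000) = 0.2325 mm
δ_DE = 19700·412/(376·117000) = 0.1845 mm
δ = Σδ_i = 1.512 mm.

1.51 mm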